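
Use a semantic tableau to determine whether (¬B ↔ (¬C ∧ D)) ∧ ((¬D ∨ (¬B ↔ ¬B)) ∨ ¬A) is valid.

Assume the negation and expand:
Initial set: {F ((¬B ↔ (¬C ∧ D)) ∧ ((¬D ∨ (¬B ↔ ¬B)) ∨ ¬A))}.
F ((¬B ↔ (¬C ∧ D)) ∧ ((¬D ∨ (¬B ↔ ¬B)) ∨ ¬A)): β-rule — branch into F (¬B ↔ (¬C ∧ D))  //  F ((¬D ∨ (¬B ↔ ¬B)) ∨ ¬A).
  branch 1 (add F (¬B ↔ (¬C ∧ D))):
    F (¬B ↔ (¬C ∧ D)): β-rule — branch into T ¬B, F (¬C ∧ D)  //  F ¬B, T (¬C ∧ D).
      branch 1.1 (add T ¬B, F (¬C ∧ D)):
        F (¬C ∧ D): β-rule — branch into F ¬C  //  F D.
          branch 1.1.1 (add F ¬C):
            ○ open, literals {B=F, C=T}.
          branch 1.1.2 (add F D):
            ○ open, literals {B=F, D=F}.
      branch 1.2 (add F ¬B, T (¬C ∧ D)):
        T (¬C ∧ D): α-rule — add T ¬C, T D.
        ○ open, literals {B=T, C=F, D=T}.
  branch 2 (add F ((¬D ∨ (¬B ↔ ¬B)) ∨ ¬A)):
    F ((¬D ∨ (¬B ↔ ¬B)) ∨ ¬A): α-rule — add F (¬D ∨ (¬B ↔ ¬B)), F ¬A.
    F (¬D ∨ (¬B ↔ ¬B)): α-rule — add F ¬D, F (¬B ↔ ¬B).
    F (¬B ↔ ¬B): β-rule — branch into T ¬B, F ¬B  //  F ¬B, T ¬B.
      branch 2.1 (add T ¬B, F ¬B):
        × closes — contains both B and ¬B.
      branch 2.2 (add F ¬B, T ¬B):
        × closes — contains both B and ¬B.
2 branches closed, 3 open.
An open branch gives a countermodel: B=F, C=T (unmentioned atoms arbitrary); under it the original formula is false.

Not valid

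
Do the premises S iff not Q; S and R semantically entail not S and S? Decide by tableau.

No

Initial set: {(S iff not Q); (S and R); not (not S and S)}.
(S and R): α-rule — add S, R.
(S iff not Q): β-rule — branch into S, not Q  //  not S, not not Q.
  branch 1 (add S, not Q):
    not (not S and S): β-rule — branch into not not S  //  not S.
      branch 1.1 (add not not S):
        ○ open, literals {Q=F, R=T, S=T}.
      branch 1.2 (add not S):
        × closes — contains both S and not S.
  branch 2 (add not S, not not Q):
    × closes — contains both S and not S.
2 branches closed, 1 open.
An open branch gives a countermodel: Q=F, R=T, S=T (unmentioned atoms arbitrary); the premises hold there but the conclusion fails.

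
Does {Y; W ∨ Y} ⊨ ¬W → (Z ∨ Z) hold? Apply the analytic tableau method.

Initial set: {Y; (W ∨ Y); ¬(¬W → (Z ∨ Z))}.
¬(¬W → (Z ∨ Z)): α-rule — add ¬W, ¬(Z ∨ Z).
¬(Z ∨ Z): α-rule — add ¬Z, ¬Z.
(W ∨ Y): β-rule — branch into W  //  Y.
  branch 1 (add W):
    × closes — contains both W and ¬W.
  branch 2 (add Y):
    ○ open, literals {W=false, Y=true, Z=false}.
1 branch closed, 1 open.
An open branch gives a countermodel: W=false, Y=true, Z=false (unmentioned atoms arbitrary); the premises hold there but the conclusion fails.

No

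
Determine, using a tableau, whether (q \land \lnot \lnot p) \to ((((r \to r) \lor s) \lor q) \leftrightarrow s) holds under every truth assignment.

Assume the negation and expand:
Initial set: {\lnot ((q \land \lnot \lnot p) \to ((((r \to r) \lor s) \lor q) \leftrightarrow s))}.
\lnot ((q \land \lnot \lnot p) \to ((((r \to r) \lor s) \lor q) \leftrightarrow s)): α-rule — add (q \land \lnot \lnot p), \lnot ((((r \to r) \lor s) \lor q) \leftrightarrow s).
(q \land \lnot \lnot p): α-rule — add q, \lnot \lnot p.
\lnot \lnot p: drop double negation, giving p.
\lnot ((((r \to r) \lor s) \lor q) \leftrightarrow s): β-rule — branch into (((r \to r) \lor s) \lor q), \lnot s  //  \lnot (((r \to r) \lor s) \lor q), s.
  branch 1 (add (((r \to r) \lor s) \lor q), \lnot s):
    (((r \to r) \lor s) \lor q): β-rule — branch into ((r \to r) \lor s)  //  q.
      branch 1.1 (add ((r \to r) \lor s)):
        ((r \to r) \lor s): β-rule — branch into (r \to r)  //  s.
          branch 1.1.1 (add (r \to r)):
            (r \to r): β-rule — branch into \lnot r  //  r.
              branch 1.1.1.1 (add \lnot r):
                ○ open, literals {p=true, q=true, r=false, s=false}.
              branch 1.1.1.2 (add r):
                ○ open, literals {p=true, q=true, r=true, s=false}.
          branch 1.1.2 (add s):
            × closes — contains both s and \lnot s.
      branch 1.2 (add q):
        ○ open, literals {p=true, q=true, s=false}.
  branch 2 (add \lnot (((r \to r) \lor s) \lor q), s):
    \lnot (((r \to r) \lor s) \lor q): α-rule — add \lnot ((r \to r) \lor s), \lnot q.
    × closes — contains both q and \lnot q.
2 branches closed, 3 open.
An open branch gives a countermodel: p=true, q=true, r=false, s=false (unmentioned atoms arbitrary); under it the original formula is false.

Not valid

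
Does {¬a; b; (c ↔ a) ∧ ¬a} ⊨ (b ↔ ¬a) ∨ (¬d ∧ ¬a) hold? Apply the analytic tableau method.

Yes

Initial set: {¬a; b; ((c ↔ a) ∧ ¬a); ¬((b ↔ ¬a) ∨ (¬d ∧ ¬a))}.
((c ↔ a) ∧ ¬a): α-rule — add (c ↔ a), ¬a.
¬((b ↔ ¬a) ∨ (¬d ∧ ¬a)): α-rule — add ¬(b ↔ ¬a), ¬(¬d ∧ ¬a).
(c ↔ a): β-rule — branch into c, a  //  ¬c, ¬a.
  branch 1 (add c, a):
    × closes — contains both a and ¬a.
  branch 2 (add ¬c, ¬a):
    ¬(b ↔ ¬a): β-rule — branch into b, ¬¬a  //  ¬b, ¬a.
      branch 2.1 (add b, ¬¬a):
        × closes — contains both a and ¬a.
      branch 2.2 (add ¬b, ¬a):
        × closes — contains both b and ¬b.
All 3 branches close.
Every branch closed, so the premises entail the conclusion.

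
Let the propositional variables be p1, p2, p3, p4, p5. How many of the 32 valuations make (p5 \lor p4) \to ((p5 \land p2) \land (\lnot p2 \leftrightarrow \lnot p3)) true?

12

Initial set: {T ((p5 \lor p4) \to ((p5 \land p2) \land (\lnot p2 \leftrightarrow \lnot p3)))}.
T ((p5 \lor p4) \to ((p5 \land p2) \land (\lnot p2 \leftrightarrow \lnot p3))): β-rule — branch into F (p5 \lor p4)  //  T ((p5 \land p2) \land (\lnot p2 \leftrightarrow \lnot p3)).
  branch 1 (add F (p5 \lor p4)):
    F (p5 \lor p4): α-rule — add F p5, F p4.
    ○ open, literals {p4=0, p5=0}.
  branch 2 (add T ((p5 \land p2) \land (\lnot p2 \leftrightarrow \lnot p3))):
    T ((p5 \land p2) \land (\lnot p2 \leftrightarrow \lnot p3)): α-rule — add T (p5 \land p2), T (\lnot p2 \leftrightarrow \lnot p3).
    T (p5 \land p2): α-rule — add T p5, T p2.
    T (\lnot p2 \leftrightarrow \lnot p3): β-rule — branch into T \lnot p2, T \lnot p3  //  F \lnot p2, F \lnot p3.
      branch 2.1 (add T \lnot p2, T \lnot p3):
        × closes — contains both p2 and \lnot p2.
      branch 2.2 (add F \lnot p2, F \lnot p3):
        ○ open, literals {p2=1, p3=1, p5=1}.
1 branch closed, 2 open.
Each open branch fixes some atoms; the unmentioned ones are free. Counting distinct full assignments: branch {p4=0, p5=0} (p1, p2, p3) contributes 8 new; branch {p2=1, p3=1, p5=1} (p1, p4) contributes 4 new. Total: 12.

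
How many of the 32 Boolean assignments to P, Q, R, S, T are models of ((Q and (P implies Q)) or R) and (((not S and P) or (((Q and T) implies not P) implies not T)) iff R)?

Initial set: {(((Q and (P implies Q)) or R) and (((not S and P) or (((Q and T) implies not P) implies not T)) iff R))}.
(((Q and (P implies Q)) or R) and (((not S and P) or (((Q and T) implies not P) implies not T)) iff R)): α-rule — add ((Q and (P implies Q)) or R), (((not S and P) or (((Q and T) implies not P) implies not T)) iff R).
((Q and (P implies Q)) or R): β-rule — branch into (Q and (P implies Q))  //  R.
  branch 1 (add (Q and (P implies Q))):
    (Q and (P implies Q)): α-rule — add Q, (P implies Q).
    (((not S and P) or (((Q and T) implies not P) implies not T)) iff R): β-rule — branch into ((not S and P) or (((Q and T) implies not P) implies not T)), R  //  not ((not S and P) or (((Q and T) implies not P) implies not T)), not R.
      branch 1.1 (add ((not S and P) or (((Q and T) implies not P) implies not T)), R):
        (P implies Q): β-rule — branch into not P  //  Q.
          branch 1.1.1 (add not P):
            ((not S and P) or (((Q and T) implies not P) implies not T)): β-rule — branch into (not S and P)  //  (((Q and T) implies not P) implies not T).
              branch 1.1.1.1 (add (not S and P)):
                (not S and P): α-rule — add not S, P.
                × closes — contains both P and not P.
              branch 1.1.1.2 (add (((Q and T) implies not P) implies not T)):
                (((Q and T) implies not P) implies not T): β-rule — branch into not ((Q and T) implies not P)  //  not T.
                  branch 1.1.1.2.1 (add not ((Q and T) implies not P)):
                    not ((Q and T) implies not P): α-rule — add (Q and T), not not P.
                    × closes — contains both P and not P.
                  branch 1.1.1.2.2 (add not T):
                    ○ open, literals {P=0, Q=1, R=1, T=0}.
          branch 1.1.2 (add Q):
            ((not S and P) or (((Q and T) implies not P) implies not T)): β-rule — branch into (not S and P)  //  (((Q and T) implies not P) implies not T).
              branch 1.1.2.1 (add (not S and P)):
                (not S and P): α-rule — add not S, P.
                ○ open, literals {P=1, Q=1, R=1, S=0}.
              branch 1.1.2.2 (add (((Q and T) implies not P) implies not T)):
                (((Q and T) implies not P) implies not T): β-rule — branch into not ((Q and T) implies not P)  //  not T.
                  branch 1.1.2.2.1 (add not ((Q and T) implies not P)):
                    not ((Q and T) implies not P): α-rule — add (Q and T), not not P.
                    (Q and T): α-rule — add Q, T.
                    ○ open, literals {P=1, Q=1, R=1, T=1}.
                  branch 1.1.2.2.2 (add not T):
                    ○ open, literals {Q=1, R=1, T=0}.
      branch 1.2 (add not ((not S and P) or (((Q and T) implies not P) implies not T)), not R):
        not ((not S and P) or (((Q and T) implies not P) implies not T)): α-rule — add not (not S and P), not (((Q and T) implies not P) implies not T).
        not (((Q and T) implies not P) implies not T): α-rule — add ((Q and T) implies not P), not not T.
        (P implies Q): β-rule — branch into not P  //  Q.
          branch 1.2.1 (add not P):
            not (not S and P): β-rule — branch into not not S  //  not P.
              branch 1.2.1.1 (add not not S):
                ((Q and T) implies not P): β-rule — branch into not (Q and T)  //  not P.
                  branch 1.2.1.1.1 (add not (Q and T)):
                    not (Q and T): β-rule — branch into not Q  //  not T.
                      branch 1.2.1.1.1.1 (add not Q):
                        × closes — contains both Q and not Q.
                      branch 1.2.1.1.1.2 (add not T):
                        × closes — contains both T and not T.
                  branch 1.2.1.1.2 (add not P):
                    ○ open, literals {P=0, Q=1, R=0, S=1, T=1}.
              branch 1.2.1.2 (add not P):
                ((Q and T) implies not P): β-rule — branch into not (Q and T)  //  not P.
                  branch 1.2.1.2.1 (add not (Q and T)):
                    not (Q and T): β-rule — branch into not Q  //  not T.
                      branch 1.2.1.2.1.1 (add not Q):
                        × closes — contains both Q and not Q.
                      branch 1.2.1.2.1.2 (add not T):
                        × closes — contains both T and not T.
                  branch 1.2.1.2.2 (add not P):
                    ○ open, literals {P=0, Q=1, R=0, T=1}.
          branch 1.2.2 (add Q):
            not (not S and P): β-rule — branch into not not S  //  not P.
              branch 1.2.2.1 (add not not S):
                ((Q and T) implies not P): β-rule — branch into not (Q and T)  //  not P.
                  branch 1.2.2.1.1 (add not (Q and T)):
                    not (Q and T): β-rule — branch into not Q  //  not T.
                      branch 1.2.2.1.1.1 (add not Q):
                        × closes — contains both Q and not Q.
                      branch 1.2.2.1.1.2 (add not T):
                        × closes — contains both T and not T.
                  branch 1.2.2.1.2 (add not P):
                    ○ open, literals {P=0, Q=1, R=0, S=1, T=1}.
              branch 1.2.2.2 (add not P):
                ((Q and T) implies not P): β-rule — branch into not (Q and T)  //  not P.
                  branch 1.2.2.2.1 (add not (Q and T)):
                    not (Q and T): β-rule — branch into not Q  //  not T.
                      branch 1.2.2.2.1.1 (add not Q):
                        × closes — contains both Q and not Q.
                      branch 1.2.2.2.1.2 (add not T):
                        × closes — contains both T and not T.
                  branch 1.2.2.2.2 (add not P):
                    ○ open, literals {P=0, Q=1, R=0, T=1}.
  branch 2 (add R):
    (((not S and P) or (((Q and T) implies not P) implies not T)) iff R): β-rule — branch into ((not S and P) or (((Q and T) implies not P) implies not T)), R  //  not ((not S and P) or (((Q and T) implies not P) implies not T)), not R.
      branch 2.1 (add ((not S and P) or (((Q and T) implies not P) implies not T)), R):
        ((not S and P) or (((Q and T) implies not P) implies not T)): β-rule — branch into (not S and P)  //  (((Q and T) implies not P) implies not T).
          branch 2.1.1 (add (not S and P)):
            (not S and P): α-rule — add not S, P.
            ○ open, literals {P=1, R=1, S=0}.
          branch 2.1.2 (add (((Q and T) implies not P) implies not T)):
            (((Q and T) implies not P) implies not T): β-rule — branch into not ((Q and T) implies not P)  //  not T.
              branch 2.1.2.1 (add not ((Q and T) implies not P)):
                not ((Q and T) implies not P): α-rule — add (Q and T), not not P.
                (Q and T): α-rule — add Q, T.
                ○ open, literals {P=1, Q=1, R=1, T=1}.
              branch 2.1.2.2 (add not T):
                ○ open, literals {R=1, T=0}.
      branch 2.2 (add not ((not S and P) or (((Q and T) implies not P) implies not T)), not R):
        × closes — contains both R and not R.
11 branches closed, 11 open.
Each open branch fixes some atoms; the unmentioned ones are free. Counting distinct full assignments: branch {P=0, Q=1, R=1, T=0} (S) contributes 2 new; branch {P=1, Q=1, R=1, S=0} (T) contributes 2 new; branch {P=1, Q=1, R=1, T=1} (S) contributes 1 new; branch {Q=1, R=1, T=0} (P, S) contributes 1 new; branch {P=0, Q=1, R=0, S=1, T=1} (none free) contributes 1 new; branch {P=0, Q=1, R=0, T=1} (S) contributes 1 new; branch {P=0, Q=1, R=0, S=1, T=1} (none free) contributes 0 new; branch {P=0, Q=1, R=0, T=1} (S) contributes 0 new; branch {P=1, R=1, S=0} (Q, T) contributes 2 new; branch {P=1, Q=1, R=1, T=1} (S) contributes 0 new; branch {R=1, T=0} (P, Q, S) contributes 3 new. Total: 13.

13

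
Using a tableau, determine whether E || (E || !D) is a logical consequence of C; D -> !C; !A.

Initial set: {C; (D -> !C); !A; !(E || (E || !D))}.
!(E || (E || !D)): α-rule — add !E, !(E || !D).
!(E || !D): α-rule — add !E, !!D.
(D -> !C): β-rule — branch into !D  //  !C.
  branch 1 (add !D):
    × closes — contains both D and !D.
  branch 2 (add !C):
    × closes — contains both C and !C.
All 2 branches close.
Every branch closed, so the premises entail the conclusion.

Yes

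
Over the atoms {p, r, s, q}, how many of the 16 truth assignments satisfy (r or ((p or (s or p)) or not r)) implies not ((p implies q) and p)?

Initial set: {((r or ((p or (s or p)) or not r)) implies not ((p implies q) and p))}.
((r or ((p or (s or p)) or not r)) implies not ((p implies q) and p)): β-rule — branch into not (r or ((p or (s or p)) or not r))  //  not ((p implies q) and p).
  branch 1 (add not (r or ((p or (s or p)) or not r))):
    not (r or ((p or (s or p)) or not r)): α-rule — add not r, not ((p or (s or p)) or not r).
    not ((p or (s or p)) or not r): α-rule — add not (p or (s or p)), not not r.
    × closes — contains both r and not r.
  branch 2 (add not ((p implies q) and p)):
    not ((p implies q) and p): β-rule — branch into not (p implies q)  //  not p.
      branch 2.1 (add not (p implies q)):
        not (p implies q): α-rule — add p, not q.
        ○ open, literals {p=1, q=0}.
      branch 2.2 (add not p):
        ○ open, literals {p=0}.
1 branch closed, 2 open.
Each open branch fixes some atoms; the unmentioned ones are free. Counting distinct full assignments: branch {p=1, q=0} (r, s) contributes 4 new; branch {p=0} (r, s, q) contributes 8 new. Total: 12.

12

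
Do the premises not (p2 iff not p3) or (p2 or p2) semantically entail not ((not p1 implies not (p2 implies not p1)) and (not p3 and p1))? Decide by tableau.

No

Initial set: {(not (p2 iff not p3) or (p2 or p2)); not not ((not p1 implies not (p2 implies not p1)) and (not p3 and p1))}.
not not ((not p1 implies not (p2 implies not p1)) and (not p3 and p1)): α-rule — add (not p1 implies not (p2 implies not p1)), (not p3 and p1).
(not p3 and p1): α-rule — add not p3, p1.
(not (p2 iff not p3) or (p2 or p2)): β-rule — branch into not (p2 iff not p3)  //  (p2 or p2).
  branch 1 (add not (p2 iff not p3)):
    (not p1 implies not (p2 implies not p1)): β-rule — branch into not not p1  //  not (p2 implies not p1).
      branch 1.1 (add not not p1):
        not (p2 iff not p3): β-rule — branch into p2, not not p3  //  not p2, not p3.
          branch 1.1.1 (add p2, not not p3):
            × closes — contains both p3 and not p3.
          branch 1.1.2 (add not p2, not p3):
            ○ open, literals {p1=1, p2=0, p3=0}.
      branch 1.2 (add not (p2 implies not p1)):
        not (p2 implies not p1): α-rule — add p2, not not p1.
        not (p2 iff not p3): β-rule — branch into p2, not not p3  //  not p2, not p3.
          branch 1.2.1 (add p2, not not p3):
            × closes — contains both p3 and not p3.
          branch 1.2.2 (add not p2, not p3):
            × closes — contains both p2 and not p2.
  branch 2 (add (p2 or p2)):
    (not p1 implies not (p2 implies not p1)): β-rule — branch into not not p1  //  not (p2 implies not p1).
      branch 2.1 (add not not p1):
        (p2 or p2): β-rule — branch into p2  //  p2.
          branch 2.1.1 (add p2):
            ○ open, literals {p1=1, p2=1, p3=0}.
          branch 2.1.2 (add p2):
            ○ open, literals {p1=1, p2=1, p3=0}.
      branch 2.2 (add not (p2 implies not p1)):
        not (p2 implies not p1): α-rule — add p2, not not p1.
        (p2 or p2): β-rule — branch into p2  //  p2.
          branch 2.2.1 (add p2):
            ○ open, literals {p1=1, p2=1, p3=0}.
          branch 2.2.2 (add p2):
            ○ open, literals {p1=1, p2=1, p3=0}.
3 branches closed, 5 open.
An open branch gives a countermodel: p1=1, p2=0, p3=0 (unmentioned atoms arbitrary); the premises hold there but the conclusion fails.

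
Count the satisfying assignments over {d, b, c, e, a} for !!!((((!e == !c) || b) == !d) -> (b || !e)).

4

Initial set: {T !!!((((!e == !c) || b) == !d) -> (b || !e))}.
T !!!((((!e == !c) || b) == !d) -> (b || !e)): drop double negation, giving T !((((!e == !c) || b) == !d) -> (b || !e)).
T !((((!e == !c) || b) == !d) -> (b || !e)): α-rule — add T (((!e == !c) || b) == !d), F (b || !e).
F (b || !e): α-rule — add F b, F !e.
T (((!e == !c) || b) == !d): β-rule — branch into T ((!e == !c) || b), T !d  //  F ((!e == !c) || b), F !d.
  branch 1 (add T ((!e == !c) || b), T !d):
    T ((!e == !c) || b): β-rule — branch into T (!e == !c)  //  T b.
      branch 1.1 (add T (!e == !c)):
        T (!e == !c): β-rule — branch into T !e, T !c  //  F !e, F !c.
          branch 1.1.1 (add T !e, T !c):
            × closes — contains both e and !e.
          branch 1.1.2 (add F !e, F !c):
            ○ open, literals {b=F, c=T, d=F, e=T}.
      branch 1.2 (add T b):
        × closes — contains both b and !b.
  branch 2 (add F ((!e == !c) || b), F !d):
    F ((!e == !c) || b): α-rule — add F (!e == !c), F b.
    F (!e == !c): β-rule — branch into T !e, F !c  //  F !e, T !c.
      branch 2.1 (add T !e, F !c):
        × closes — contains both e and !e.
      branch 2.2 (add F !e, T !c):
        ○ open, literals {b=F, c=F, d=T, e=T}.
3 branches closed, 2 open.
Each open branch fixes some atoms; the unmentioned ones are free. Counting distinct full assignments: branch {b=F, c=T, d=F, e=T} (a) contributes 2 new; branch {b=F, c=F, d=T, e=T} (a) contributes 2 new. Total: 4.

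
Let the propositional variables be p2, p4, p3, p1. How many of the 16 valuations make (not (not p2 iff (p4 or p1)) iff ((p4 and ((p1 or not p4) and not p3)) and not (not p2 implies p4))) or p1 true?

Initial set: {((not (not p2 iff (p4 or p1)) iff ((p4 and ((p1 or not p4) and not p3)) and not (not p2 implies p4))) or p1)}.
((not (not p2 iff (p4 or p1)) iff ((p4 and ((p1 or not p4) and not p3)) and not (not p2 implies p4))) or p1): β-rule — branch into (not (not p2 iff (p4 or p1)) iff ((p4 and ((p1 or not p4) and not p3)) and not (not p2 implies p4)))  //  p1.
  branch 1 (add (not (not p2 iff (p4 or p1)) iff ((p4 and ((p1 or not p4) and not p3)) and not (not p2 implies p4)))):
    (not (not p2 iff (p4 or p1)) iff ((p4 and ((p1 or not p4) and not p3)) and not (not p2 implies p4))): β-rule — branch into not (not p2 iff (p4 or p1)), ((p4 and ((p1 or not p4) and not p3)) and not (not p2 implies p4))  //  not not (not p2 iff (p4 or p1)), not ((p4 and ((p1 or not p4) and not p3)) and not (not p2 implies p4)).
      branch 1.1 (add not (not p2 iff (p4 or p1)), ((p4 and ((p1 or not p4) and not p3)) and not (not p2 implies p4))):
        ((p4 and ((p1 or not p4) and not p3)) and not (not p2 implies p4)): α-rule — add (p4 and ((p1 or not p4) and not p3)), not (not p2 implies p4).
        (p4 and ((p1 or not p4) and not p3)): α-rule — add p4, ((p1 or not p4) and not p3).
        not (not p2 implies p4): α-rule — add not p2, not p4.
        × closes — contains both p4 and not p4.
      branch 1.2 (add not not (not p2 iff (p4 or p1)), not ((p4 and ((p1 or not p4) and not p3)) and not (not p2 implies p4))):
        not not (not p2 iff (p4 or p1)): β-rule — branch into not p2, (p4 or p1)  //  not not p2, not (p4 or p1).
          branch 1.2.1 (add not p2, (p4 or p1)):
            not ((p4 and ((p1 or not p4) and not p3)) and not (not p2 implies p4)): β-rule — branch into not (p4 and ((p1 or not p4) and not p3))  //  not not (not p2 implies p4).
              branch 1.2.1.1 (add not (p4 and ((p1 or not p4) and not p3))):
                (p4 or p1): β-rule — branch into p4  //  p1.
                  branch 1.2.1.1.1 (add p4):
                    not (p4 and ((p1 or not p4) and not p3)): β-rule — branch into not p4  //  not ((p1 or not p4) and not p3).
                      branch 1.2.1.1.1.1 (add not p4):
                        × closes — contains both p4 and not p4.
                      branch 1.2.1.1.1.2 (add not ((p1 or not p4) and not p3)):
                        not ((p1 or not p4) and not p3): β-rule — branch into not (p1 or not p4)  //  not not p3.
                          branch 1.2.1.1.1.2.1 (add not (p1 or not p4)):
                            not (p1 or not p4): α-rule — add not p1, not not p4.
                            ○ open, literals {p1=false, p2=false, p4=true}.
                          branch 1.2.1.1.1.2.2 (add not not p3):
                            ○ open, literals {p2=false, p3=true, p4=true}.
                  branch 1.2.1.1.2 (add p1):
                    not (p4 and ((p1 or not p4) and not p3)): β-rule — branch into not p4  //  not ((p1 or not p4) and not p3).
                      branch 1.2.1.1.2.1 (add not p4):
                        ○ open, literals {p1=true, p2=false, p4=false}.
                      branch 1.2.1.1.2.2 (add not ((p1 or not p4) and not p3)):
                        not ((p1 or not p4) and not p3): β-rule — branch into not (p1 or not p4)  //  not not p3.
                          branch 1.2.1.1.2.2.1 (add not (p1 or not p4)):
                            not (p1 or not p4): α-rule — add not p1, not not p4.
                            × closes — contains both p1 and not p1.
                          branch 1.2.1.1.2.2.2 (add not not p3):
                            ○ open, literals {p1=true, p2=false, p3=true}.
              branch 1.2.1.2 (add not not (not p2 implies p4)):
                (p4 or p1): β-rule — branch into p4  //  p1.
                  branch 1.2.1.2.1 (add p4):
                    not not (not p2 implies p4): β-rule — branch into not not p2  //  p4.
                      branch 1.2.1.2.1.1 (add not not p2):
                        × closes — contains both p2 and not p2.
                      branch 1.2.1.2.1.2 (add p4):
                        ○ open, literals {p2=false, p4=true}.
                  branch 1.2.1.2.2 (add p1):
                    not not (not p2 implies p4): β-rule — branch into not not p2  //  p4.
                      branch 1.2.1.2.2.1 (add not not p2):
                        × closes — contains both p2 and not p2.
                      branch 1.2.1.2.2.2 (add p4):
                        ○ open, literals {p1=true, p2=false, p4=true}.
          branch 1.2.2 (add not not p2, not (p4 or p1)):
            not (p4 or p1): α-rule — add not p4, not p1.
            not ((p4 and ((p1 or not p4) and not p3)) and not (not p2 implies p4)): β-rule — branch into not (p4 and ((p1 or not p4) and not p3))  //  not not (not p2 implies p4).
              branch 1.2.2.1 (add not (p4 and ((p1 or not p4) and not p3))):
                not (p4 and ((p1 or not p4) and not p3)): β-rule — branch into not p4  //  not ((p1 or not p4) and not p3).
                  branch 1.2.2.1.1 (add not p4):
                    ○ open, literals {p1=false, p2=true, p4=false}.
                  branch 1.2.2.1.2 (add not ((p1 or not p4) and not p3)):
                    not ((p1 or not p4) and not p3): β-rule — branch into not (p1 or not p4)  //  not not p3.
                      branch 1.2.2.1.2.1 (add not (p1 or not p4)):
                        not (p1 or not p4): α-rule — add not p1, not not p4.
                        × closes — contains both p4 and not p4.
                      branch 1.2.2.1.2.2 (add not not p3):
                        ○ open, literals {p1=false, p2=true, p3=true, p4=false}.
              branch 1.2.2.2 (add not not (not p2 implies p4)):
                not not (not p2 implies p4): β-rule — branch into not not p2  //  p4.
                  branch 1.2.2.2.1 (add not not p2):
                    ○ open, literals {p1=false, p2=true, p4=false}.
                  branch 1.2.2.2.2 (add p4):
                    × closes — contains both p4 and not p4.
  branch 2 (add p1):
    ○ open, literals {p1=true}.
7 branches closed, 10 open.
Each open branch fixes some atoms; the unmentioned ones are free. Counting distinct full assignments: branch {p1=false, p2=false, p4=true} (p3) contributes 2 new; branch {p2=false, p3=true, p4=true} (p1) contributes 1 new; branch {p1=true, p2=false, p4=false} (p3) contributes 2 new; branch {p1=true, p2=false, p3=true} (p4) contributes 0 new; branch {p2=false, p4=true} (p3, p1) contributes 1 new; branch {p1=true, p2=false, p4=true} (p3) contributes 0 new; branch {p1=false, p2=true, p4=false} (p3) contributes 2 new; branch {p1=false, p2=true, p3=true, p4=false} (none free) contributes 0 new; branch {p1=false, p2=true, p4=false} (p3) contributes 0 new; branch {p1=true} (p2, p4, p3) contributes 4 new. Total: 12.

12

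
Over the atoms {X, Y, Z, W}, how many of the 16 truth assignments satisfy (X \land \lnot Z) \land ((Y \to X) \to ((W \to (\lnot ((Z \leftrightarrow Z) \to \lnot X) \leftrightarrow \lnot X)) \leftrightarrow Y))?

2

Initial set: {((X \land \lnot Z) \land ((Y \to X) \to ((W \to (\lnot ((Z \leftrightarrow Z) \to \lnot X) \leftrightarrow \lnot X)) \leftrightarrow Y)))}.
((X \land \lnot Z) \land ((Y \to X) \to ((W \to (\lnot ((Z \leftrightarrow Z) \to \lnot X) \leftrightarrow \lnot X)) \leftrightarrow Y))): α-rule — add (X \land \lnot Z), ((Y \to X) \to ((W \to (\lnot ((Z \leftrightarrow Z) \to \lnot X) \leftrightarrow \lnot X)) \leftrightarrow Y)).
(X \land \lnot Z): α-rule — add X, \lnot Z.
((Y \to X) \to ((W \to (\lnot ((Z \leftrightarrow Z) \to \lnot X) \leftrightarrow \lnot X)) \leftrightarrow Y)): β-rule — branch into \lnot (Y \to X)  //  ((W \to (\lnot ((Z \leftrightarrow Z) \to \lnot X) \leftrightarrow \lnot X)) \leftrightarrow Y).
  branch 1 (add \lnot (Y \to X)):
    \lnot (Y \to X): α-rule — add Y, \lnot X.
    × closes — contains both X and \lnot X.
  branch 2 (add ((W \to (\lnot ((Z \leftrightarrow Z) \to \lnot X) \leftrightarrow \lnot X)) \leftrightarrow Y)):
    ((W \to (\lnot ((Z \leftrightarrow Z) \to \lnot X) \leftrightarrow \lnot X)) \leftrightarrow Y): β-rule — branch into (W \to (\lnot ((Z \leftrightarrow Z) \to \lnot X) \leftrightarrow \lnot X)), Y  //  \lnot (W \to (\lnot ((Z \leftrightarrow Z) \to \lnot X) \leftrightarrow \lnot X)), \lnot Y.
      branch 2.1 (add (W \to (\lnot ((Z \leftrightarrow Z) \to \lnot X) \leftrightarrow \lnot X)), Y):
        (W \to (\lnot ((Z \leftrightarrow Z) \to \lnot X) \leftrightarrow \lnot X)): β-rule — branch into \lnot W  //  (\lnot ((Z \leftrightarrow Z) \to \lnot X) \leftrightarrow \lnot X).
          branch 2.1.1 (add \lnot W):
            ○ open, literals {W=0, X=1, Y=1, Z=0}.
          branch 2.1.2 (add (\lnot ((Z \leftrightarrow Z) \to \lnot X) \leftrightarrow \lnot X)):
            (\lnot ((Z \leftrightarrow Z) \to \lnot X) \leftrightarrow \lnot X): β-rule — branch into \lnot ((Z \leftrightarrow Z) \to \lnot X), \lnot X  //  \lnot \lnot ((Z \leftrightarrow Z) \to \lnot X), \lnot \lnot X.
              branch 2.1.2.1 (add \lnot ((Z \leftrightarrow Z) \to \lnot X), \lnot X):
                × closes — contains both X and \lnot X.
              branch 2.1.2.2 (add \lnot \lnot ((Z \leftrightarrow Z) \to \lnot X), \lnot \lnot X):
                \lnot \lnot ((Z \leftrightarrow Z) \to \lnot X): β-rule — branch into \lnot (Z \leftrightarrow Z)  //  \lnot X.
                  branch 2.1.2.2.1 (add \lnot (Z \leftrightarrow Z)):
                    \lnot (Z \leftrightarrow Z): β-rule — branch into Z, \lnot Z  //  \lnot Z, Z.
                      branch 2.1.2.2.1.1 (add Z, \lnot Z):
                        × closes — contains both Z and \lnot Z.
                      branch 2.1.2.2.1.2 (add \lnot Z, Z):
                        × closes — contains both Z and \lnot Z.
                  branch 2.1.2.2.2 (add \lnot X):
                    × closes — contains both X and \lnot X.
      branch 2.2 (add \lnot (W \to (\lnot ((Z \leftrightarrow Z) \to \lnot X) \leftrightarrow \lnot X)), \lnot Y):
        \lnot (W \to (\lnot ((Z \leftrightarrow Z) \to \lnot X) \leftrightarrow \lnot X)): α-rule — add W, \lnot (\lnot ((Z \leftrightarrow Z) \to \lnot X) \leftrightarrow \lnot X).
        \lnot (\lnot ((Z \leftrightarrow Z) \to \lnot X) \leftrightarrow \lnot X): β-rule — branch into \lnot ((Z \leftrightarrow Z) \to \lnot X), \lnot \lnot X  //  \lnot \lnot ((Z \leftrightarrow Z) \to \lnot X), \lnot X.
          branch 2.2.1 (add \lnot ((Z \leftrightarrow Z) \to \lnot X), \lnot \lnot X):
            \lnot ((Z \leftrightarrow Z) \to \lnot X): α-rule — add (Z \leftrightarrow Z), \lnot \lnot X.
            (Z \leftrightarrow Z): β-rule — branch into Z, Z  //  \lnot Z, \lnot Z.
              branch 2.2.1.1 (add Z, Z):
                × closes — contains both Z and \lnot Z.
              branch 2.2.1.2 (add \lnot Z, \lnot Z):
                ○ open, literals {W=1, X=1, Y=0, Z=0}.
          branch 2.2.2 (add \lnot \lnot ((Z \leftrightarrow Z) \to \lnot X), \lnot X):
            × closes — contains both X and \lnot X.
7 branches closed, 2 open.
Each open branch fixes some atoms; the unmentioned ones are free. Counting distinct full assignments: branch {W=0, X=1, Y=1, Z=0} (none free) contributes 1 new; branch {W=1, X=1, Y=0, Z=0} (none free) contributes 1 new. Total: 2.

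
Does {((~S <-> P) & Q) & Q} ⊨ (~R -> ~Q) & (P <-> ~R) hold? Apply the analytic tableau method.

No

Initial set: {T (((~S <-> P) & Q) & Q); F ((~R -> ~Q) & (P <-> ~R))}.
T (((~S <-> P) & Q) & Q): α-rule — add T ((~S <-> P) & Q), T Q.
T ((~S <-> P) & Q): α-rule — add T (~S <-> P), T Q.
F ((~R -> ~Q) & (P <-> ~R)): β-rule — branch into F (~R -> ~Q)  //  F (P <-> ~R).
  branch 1 (add F (~R -> ~Q)):
    F (~R -> ~Q): α-rule — add T ~R, F ~Q.
    T (~S <-> P): β-rule — branch into T ~S, T P  //  F ~S, F P.
      branch 1.1 (add T ~S, T P):
        ○ open, literals {P=T, Q=T, R=F, S=F}.
      branch 1.2 (add F ~S, F P):
        ○ open, literals {P=F, Q=T, R=F, S=T}.
  branch 2 (add F (P <-> ~R)):
    T (~S <-> P): β-rule — branch into T ~S, T P  //  F ~S, F P.
      branch 2.1 (add T ~S, T P):
        F (P <-> ~R): β-rule — branch into T P, F ~R  //  F P, T ~R.
          branch 2.1.1 (add T P, F ~R):
            ○ open, literals {P=T, Q=T, R=T, S=F}.
          branch 2.1.2 (add F P, T ~R):
            × closes — contains both P and ~P.
      branch 2.2 (add F ~S, F P):
        F (P <-> ~R): β-rule — branch into T P, F ~R  //  F P, T ~R.
          branch 2.2.1 (add T P, F ~R):
            × closes — contains both P and ~P.
          branch 2.2.2 (add F P, T ~R):
            ○ open, literals {P=F, Q=T, R=F, S=T}.
2 branches closed, 4 open.
An open branch gives a countermodel: P=T, Q=T, R=F, S=F (unmentioned atoms arbitrary); the premises hold there but the conclusion fails.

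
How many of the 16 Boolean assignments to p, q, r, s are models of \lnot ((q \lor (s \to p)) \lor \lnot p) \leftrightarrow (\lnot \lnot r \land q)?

12

Initial set: {(\lnot ((q \lor (s \to p)) \lor \lnot p) \leftrightarrow (\lnot \lnot r \land q))}.
(\lnot ((q \lor (s \to p)) \lor \lnot p) \leftrightarrow (\lnot \lnot r \land q)): β-rule — branch into \lnot ((q \lor (s \to p)) \lor \lnot p), (\lnot \lnot r \land q)  //  \lnot \lnot ((q \lor (s \to p)) \lor \lnot p), \lnot (\lnot \lnot r \land q).
  branch 1 (add \lnot ((q \lor (s \to p)) \lor \lnot p), (\lnot \lnot r \land q)):
    \lnot ((q \lor (s \to p)) \lor \lnot p): α-rule — add \lnot (q \lor (s \to p)), \lnot \lnot p.
    (\lnot \lnot r \land q): α-rule — add \lnot \lnot r, q.
    \lnot (q \lor (s \to p)): α-rule — add \lnot q, \lnot (s \to p).
    × closes — contains both q and \lnot q.
  branch 2 (add \lnot \lnot ((q \lor (s \to p)) \lor \lnot p), \lnot (\lnot \lnot r \land q)):
    \lnot \lnot ((q \lor (s \to p)) \lor \lnot p): β-rule — branch into (q \lor (s \to p))  //  \lnot p.
      branch 2.1 (add (q \lor (s \to p))):
        \lnot (\lnot \lnot r \land q): β-rule — branch into \lnot \lnot \lnot r  //  \lnot q.
          branch 2.1.1 (add \lnot \lnot \lnot r):
            \lnot \lnot \lnot r: drop double negation, giving \lnot r.
            (q \lor (s \to p)): β-rule — branch into q  //  (s \to p).
              branch 2.1.1.1 (add q):
                ○ open, literals {q=true, r=false}.
              branch 2.1.1.2 (add (s \to p)):
                (s \to p): β-rule — branch into \lnot s  //  p.
                  branch 2.1.1.2.1 (add \lnot s):
                    ○ open, literals {r=false, s=false}.
                  branch 2.1.1.2.2 (add p):
                    ○ open, literals {p=true, r=false}.
          branch 2.1.2 (add \lnot q):
            (q \lor (s \to p)): β-rule — branch into q  //  (s \to p).
              branch 2.1.2.1 (add q):
                × closes — contains both q and \lnot q.
              branch 2.1.2.2 (add (s \to p)):
                (s \to p): β-rule — branch into \lnot s  //  p.
                  branch 2.1.2.2.1 (add \lnot s):
                    ○ open, literals {q=false, s=false}.
                  branch 2.1.2.2.2 (add p):
                    ○ open, literals {p=true, q=false}.
      branch 2.2 (add \lnot p):
        \lnot (\lnot \lnot r \land q): β-rule — branch into \lnot \lnot \lnot r  //  \lnot q.
          branch 2.2.1 (add \lnot \lnot \lnot r):
            \lnot \lnot \lnot r: drop double negation, giving \lnot r.
            ○ open, literals {p=false, r=false}.
          branch 2.2.2 (add \lnot q):
            ○ open, literals {p=false, q=false}.
2 branches closed, 7 open.
Each open branch fixes some atoms; the unmentioned ones are free. Counting distinct full assignments: branch {q=true, r=false} (p, s) contributes 4 new; branch {r=false, s=false} (p, q) contributes 2 new; branch {p=true, r=false} (q, s) contributes 1 new; branch {q=false, s=false} (p, r) contributes 2 new; branch {p=true, q=false} (r, s) contributes 1 new; branch {p=false, r=false} (q, s) contributes 1 new; branch {p=false, q=false} (r, s) contributes 1 new. Total: 12.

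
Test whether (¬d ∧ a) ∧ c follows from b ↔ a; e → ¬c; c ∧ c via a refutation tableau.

Initial set: {(b ↔ a); (e → ¬c); (c ∧ c); ¬((¬d ∧ a) ∧ c)}.
(c ∧ c): α-rule — add c, c.
(b ↔ a): β-rule — branch into b, a  //  ¬b, ¬a.
  branch 1 (add b, a):
    (e → ¬c): β-rule — branch into ¬e  //  ¬c.
      branch 1.1 (add ¬e):
        ¬((¬d ∧ a) ∧ c): β-rule — branch into ¬(¬d ∧ a)  //  ¬c.
          branch 1.1.1 (add ¬(¬d ∧ a)):
            ¬(¬d ∧ a): β-rule — branch into ¬¬d  //  ¬a.
              branch 1.1.1.1 (add ¬¬d):
                ○ open, literals {a=T, b=T, c=T, d=T, e=F}.
              branch 1.1.1.2 (add ¬a):
                × closes — contains both a and ¬a.
          branch 1.1.2 (add ¬c):
            × closes — contains both c and ¬c.
      branch 1.2 (add ¬c):
        × closes — contains both c and ¬c.
  branch 2 (add ¬b, ¬a):
    (e → ¬c): β-rule — branch into ¬e  //  ¬c.
      branch 2.1 (add ¬e):
        ¬((¬d ∧ a) ∧ c): β-rule — branch into ¬(¬d ∧ a)  //  ¬c.
          branch 2.1.1 (add ¬(¬d ∧ a)):
            ¬(¬d ∧ a): β-rule — branch into ¬¬d  //  ¬a.
              branch 2.1.1.1 (add ¬¬d):
                ○ open, literals {a=F, b=F, c=T, d=T, e=F}.
              branch 2.1.1.2 (add ¬a):
                ○ open, literals {a=F, b=F, c=T, e=F}.
          branch 2.1.2 (add ¬c):
            × closes — contains both c and ¬c.
      branch 2.2 (add ¬c):
        × closes — contains both c and ¬c.
5 branches closed, 3 open.
An open branch gives a countermodel: a=T, b=T, c=T, d=T, e=F (unmentioned atoms arbitrary); the premises hold there but the conclusion fails.

No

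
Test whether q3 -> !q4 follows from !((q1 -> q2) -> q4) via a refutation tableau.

Initial set: {!((q1 -> q2) -> q4); !(q3 -> !q4)}.
!((q1 -> q2) -> q4): α-rule — add (q1 -> q2), !q4.
!(q3 -> !q4): α-rule — add q3, !!q4.
× closes — contains both q4 and !q4.
All 1 branch closes.
Every branch closed, so the premises entail the conclusion.

Yes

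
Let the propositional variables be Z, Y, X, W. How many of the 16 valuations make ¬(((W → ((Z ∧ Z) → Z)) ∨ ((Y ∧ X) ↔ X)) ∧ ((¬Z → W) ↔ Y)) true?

8

Initial set: {T ¬(((W → ((Z ∧ Z) → Z)) ∨ ((Y ∧ X) ↔ X)) ∧ ((¬Z → W) ↔ Y))}.
T ¬(((W → ((Z ∧ Z) → Z)) ∨ ((Y ∧ X) ↔ X)) ∧ ((¬Z → W) ↔ Y)): β-rule — branch into F ((W → ((Z ∧ Z) → Z)) ∨ ((Y ∧ X) ↔ X))  //  F ((¬Z → W) ↔ Y).
  branch 1 (add F ((W → ((Z ∧ Z) → Z)) ∨ ((Y ∧ X) ↔ X))):
    F ((W → ((Z ∧ Z) → Z)) ∨ ((Y ∧ X) ↔ X)): α-rule — add F (W → ((Z ∧ Z) → Z)), F ((Y ∧ X) ↔ X).
    F (W → ((Z ∧ Z) → Z)): α-rule — add T W, F ((Z ∧ Z) → Z).
    F ((Z ∧ Z) → Z): α-rule — add T (Z ∧ Z), F Z.
    T (Z ∧ Z): α-rule — add T Z, T Z.
    × closes — contains both Z and ¬Z.
  branch 2 (add F ((¬Z → W) ↔ Y)):
    F ((¬Z → W) ↔ Y): β-rule — branch into T (¬Z → W), F Y  //  F (¬Z → W), T Y.
      branch 2.1 (add T (¬Z → W), F Y):
        T (¬Z → W): β-rule — branch into F ¬Z  //  T W.
          branch 2.1.1 (add F ¬Z):
            ○ open, literals {Y=false, Z=true}.
          branch 2.1.2 (add T W):
            ○ open, literals {W=true, Y=false}.
      branch 2.2 (add F (¬Z → W), T Y):
        F (¬Z → W): α-rule — add T ¬Z, F W.
        ○ open, literals {W=false, Y=true, Z=false}.
1 branch closed, 3 open.
Each open branch fixes some atoms; the unmentioned ones are free. Counting distinct full assignments: branch {Y=false, Z=true} (X, W) contributes 4 new; branch {W=true, Y=false} (Z, X) contributes 2 new; branch {W=false, Y=true, Z=false} (X) contributes 2 new. Total: 8.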